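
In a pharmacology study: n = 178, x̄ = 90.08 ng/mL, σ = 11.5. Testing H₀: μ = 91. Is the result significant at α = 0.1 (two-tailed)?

z = (90.08 - 91)/(11.5/√178) = -1.067. Since |z| ≤ 1.645, not significant at α = 0.1.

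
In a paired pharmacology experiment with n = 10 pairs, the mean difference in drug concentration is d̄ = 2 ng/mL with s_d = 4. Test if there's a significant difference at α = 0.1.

t = d̄/(s_d/√n) = 2/(4/√10) = 1.581. df = 9, critical t = ±1.833. Fail to reject H₀.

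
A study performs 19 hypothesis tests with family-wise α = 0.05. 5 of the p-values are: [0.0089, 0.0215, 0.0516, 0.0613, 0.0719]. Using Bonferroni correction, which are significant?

Bonferroni α = 0.05/19 = 0.00263. None of the given p-values are significant.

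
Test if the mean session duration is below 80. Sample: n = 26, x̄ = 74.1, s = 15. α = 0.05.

t = (74.1 - 80)/(15/√26) = -2.006, df = 25. Critical t = -1.708. Reject H₀.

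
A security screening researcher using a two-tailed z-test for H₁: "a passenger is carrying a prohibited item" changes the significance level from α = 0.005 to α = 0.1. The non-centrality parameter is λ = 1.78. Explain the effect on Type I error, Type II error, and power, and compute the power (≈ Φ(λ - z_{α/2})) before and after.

Increasing α from 0.005 to 0.1:
• Type I error rate increases (α is the Type I rate by definition).
• Critical value moves from z_{α/2} = 2.807 to 1.645, so power = Φ(λ - z_{α/2}) goes from Φ(1.78 - 2.807) = 0.152 to Φ(1.78 - 1.645) = 0.554.
• Type II error rate β = 1 - power therefore decreases (0.848 → 0.446).
Appropriate when false negatives are costly — here, letting a prohibited item through — security breach.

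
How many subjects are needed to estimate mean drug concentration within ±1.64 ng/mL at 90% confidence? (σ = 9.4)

n = (z*σ/E)² = (1.645×9.4/1.64)² = 88.9 → n = 89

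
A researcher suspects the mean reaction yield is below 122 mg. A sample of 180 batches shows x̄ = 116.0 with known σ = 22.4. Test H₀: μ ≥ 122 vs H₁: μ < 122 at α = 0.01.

z = -3.594. Critical value: -2.33. Reject H₀.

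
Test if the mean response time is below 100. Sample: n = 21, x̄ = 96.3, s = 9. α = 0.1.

t = (96.3 - 100)/(9/√21) = -1.884, df = 20. Critical t = -1.325. Reject H₀.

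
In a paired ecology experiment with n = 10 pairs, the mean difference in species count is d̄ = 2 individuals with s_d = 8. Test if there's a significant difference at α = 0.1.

t = d̄/(s_d/√n) = 2/(8/√10) = 0.791. df = 9, critical t = ±1.833. Fail to reject H₀.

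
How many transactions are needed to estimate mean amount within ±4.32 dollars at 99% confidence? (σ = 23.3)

n = (z*σ/E)² = (2.576×23.3/4.32)² = 193.04 → n = 194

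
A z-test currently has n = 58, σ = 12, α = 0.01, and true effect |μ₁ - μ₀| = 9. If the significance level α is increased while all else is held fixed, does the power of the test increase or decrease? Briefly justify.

Power increases: a larger α lowers the critical value, so more of the H₁ sampling distribution falls in the rejection region.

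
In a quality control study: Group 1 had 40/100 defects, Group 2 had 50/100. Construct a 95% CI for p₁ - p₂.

p̂₁ = 0.4, p̂₂ = 0.5. Difference = -0.1. CI = (-0.237, 0.037)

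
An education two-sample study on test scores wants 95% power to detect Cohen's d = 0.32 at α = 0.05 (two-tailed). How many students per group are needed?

z_{α/2} = 1.96, z_β = Φ⁻¹(0.95) = 1.645. For small effect (d = 0.32): n per group = 2(z_{α/2} + z_β)²/d² = 2(1.96 + 1.645)²/0.32² = 253.8 → 254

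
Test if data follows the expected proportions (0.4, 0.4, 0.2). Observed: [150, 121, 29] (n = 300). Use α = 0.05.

Expected: [120.0, 120.0, 60.0]. χ² = 23.525. df = 2, critical = 5.991. Reject H₀.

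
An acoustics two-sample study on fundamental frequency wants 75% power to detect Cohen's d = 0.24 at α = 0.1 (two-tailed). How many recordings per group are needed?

z_{α/2} = 1.645, z_β = Φ⁻¹(0.75) = 0.674. For small effect (d = 0.24): n per group = 2(z_{α/2} + z_β)²/d² = 2(1.645 + 0.674)²/0.24² = 186.7 → 187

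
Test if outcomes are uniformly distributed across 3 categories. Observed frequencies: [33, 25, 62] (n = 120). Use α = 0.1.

Expected = 40 each. χ² = Σ(O-E)²/E = 18.95. df = 2, critical value = 4.605. Reject H₀.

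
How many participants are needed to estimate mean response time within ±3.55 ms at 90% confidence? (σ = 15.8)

n = (z*σ/E)² = (1.645×15.8/3.55)² = 53.6 → n = 54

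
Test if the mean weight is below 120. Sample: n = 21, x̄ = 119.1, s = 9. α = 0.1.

t = (119.1 - 120)/(9/√21) = -0.458, df = 20. Critical t = -1.325. Fail to reject H₀.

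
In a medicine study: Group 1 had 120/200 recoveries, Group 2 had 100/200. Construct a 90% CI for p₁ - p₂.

p̂₁ = 0.6, p̂₂ = 0.5. Difference = 0.1. CI = (0.019, 0.181)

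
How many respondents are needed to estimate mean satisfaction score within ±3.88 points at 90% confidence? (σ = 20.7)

n = (z*σ/E)² = (1.645×20.7/3.88)² = 77.02 → n = 78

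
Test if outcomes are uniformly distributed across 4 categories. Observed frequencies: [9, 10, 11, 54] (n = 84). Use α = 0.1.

Expected = 21 each. χ² = Σ(O-E)²/E = 69.238. df = 3, critical value = 6.251. Reject H₀.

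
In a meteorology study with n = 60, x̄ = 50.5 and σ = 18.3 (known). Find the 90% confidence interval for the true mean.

CI = x̄ ± z*(σ/√n) = 50.5 ± 1.645(18.3/√60) = 50.5 ± 3.89 = (46.61, 54.39)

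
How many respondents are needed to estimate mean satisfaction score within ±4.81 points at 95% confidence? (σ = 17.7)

n = (z*σ/E)² = (1.96×17.7/4.81)² = 52.02 → n = 53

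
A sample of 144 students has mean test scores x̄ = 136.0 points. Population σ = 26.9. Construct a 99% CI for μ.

CI = x̄ ± z*(σ/√n) = 136.0 ± 2.576(26.9/√144) = 136.0 ± 5.77 = (130.23, 141.77)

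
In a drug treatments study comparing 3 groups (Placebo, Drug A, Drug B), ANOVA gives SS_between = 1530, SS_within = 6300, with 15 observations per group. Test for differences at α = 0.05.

df_between = 2, df_within = 42. F = MS_between/MS_within = 765.0/150.0 = 5.1. F_crit ≈ 3.22. Reject H₀. At least one mean differs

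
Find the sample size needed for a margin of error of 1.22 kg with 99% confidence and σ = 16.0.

n = (z*σ/E)² = (2.576×16.0/1.22)² = 1141.3 → n = 1142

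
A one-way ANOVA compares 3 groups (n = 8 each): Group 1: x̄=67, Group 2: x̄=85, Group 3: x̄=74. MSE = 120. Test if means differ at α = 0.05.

Grand mean = 75.33. SS_between = 1317.33, MS_between = 658.67. F = 5.489, F_crit ≈ 3.467. Reject H₀.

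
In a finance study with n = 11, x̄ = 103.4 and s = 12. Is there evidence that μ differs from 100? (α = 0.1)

t = (x̄ - μ₀)/(s/√n) = (103.4 - 100)/(12/√11) = 0.94. df = 10, critical t = ±1.812. Fail to reject H₀.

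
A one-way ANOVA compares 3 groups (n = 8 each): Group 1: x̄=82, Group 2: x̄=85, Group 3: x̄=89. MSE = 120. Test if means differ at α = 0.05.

Grand mean = 85.33. SS_between = 197.33, MS_between = 98.67. F = 0.822, F_crit ≈ 3.467. Fail to reject H₀.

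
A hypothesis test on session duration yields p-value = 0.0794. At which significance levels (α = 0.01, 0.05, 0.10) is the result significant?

p = 0.0794. Significant at: α = 0.1.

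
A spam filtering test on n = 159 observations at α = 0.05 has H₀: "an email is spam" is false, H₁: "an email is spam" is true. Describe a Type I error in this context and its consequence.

Type I error: rejecting H₀ when it is true — concluding that an email is spam when in fact it is not. Consequence: a legitimate email is sent to the spam folder and the user misses it.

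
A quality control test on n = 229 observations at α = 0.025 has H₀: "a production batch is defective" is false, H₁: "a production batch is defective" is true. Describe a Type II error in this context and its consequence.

Type II error: failing to reject H₀ when it is false — concluding that a production batch is defective is not supported when in fact it is. Consequence: shipping a defective batch — faulty products reach customers.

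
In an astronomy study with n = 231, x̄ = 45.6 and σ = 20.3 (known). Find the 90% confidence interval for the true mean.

CI = x̄ ± z*(σ/√n) = 45.6 ± 1.645(20.3/√231) = 45.6 ± 2.2 = (43.4, 47.8)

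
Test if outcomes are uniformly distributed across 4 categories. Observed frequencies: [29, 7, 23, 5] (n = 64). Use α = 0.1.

Expected = 16 each. χ² = Σ(O-E)²/E = 26.25. df = 3, critical value = 6.251. Reject H₀.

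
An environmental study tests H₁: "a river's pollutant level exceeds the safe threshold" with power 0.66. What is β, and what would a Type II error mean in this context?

β = 1 - power = 1 - 0.66 = 0.34. A Type II error is failing to reject H₀ when H₀ is false (false negative) — here, failing to conclude that a river's pollutant level exceeds the safe threshold when in fact it is true. Consequence: allowing unsafe pollution to continue.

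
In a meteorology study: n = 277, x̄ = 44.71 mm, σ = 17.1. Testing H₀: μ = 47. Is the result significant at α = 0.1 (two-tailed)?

z = (44.71 - 47)/(17.1/√277) = -2.229. Since |z| > 1.645, significant at α = 0.1.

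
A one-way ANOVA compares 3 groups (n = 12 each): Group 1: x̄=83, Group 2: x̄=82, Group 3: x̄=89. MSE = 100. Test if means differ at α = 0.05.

Grand mean = 84.67. SS_between = 344.0, MS_between = 172.0. F = 1.72, F_crit ≈ 3.285. Fail to reject H₀.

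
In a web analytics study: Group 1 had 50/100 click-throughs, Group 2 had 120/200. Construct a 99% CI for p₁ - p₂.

p̂₁ = 0.5, p̂₂ = 0.6. Difference = -0.1. CI = (-0.257, 0.057)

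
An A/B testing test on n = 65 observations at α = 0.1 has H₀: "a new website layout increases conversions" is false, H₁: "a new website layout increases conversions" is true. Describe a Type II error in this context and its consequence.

Type II error: failing to reject H₀ when it is false — concluding that a new website layout increases conversions is not supported when in fact it is. Consequence: discarding a layout that would have improved conversions — lost revenue.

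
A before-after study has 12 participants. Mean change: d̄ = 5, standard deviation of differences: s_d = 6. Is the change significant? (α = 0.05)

t = d̄/(s_d/√n) = 5/(6/√12) = 2.887. df = 11, critical t = ±2.201. Reject H₀.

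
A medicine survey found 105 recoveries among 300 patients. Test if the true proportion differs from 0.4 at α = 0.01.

p̂ = 0.35, p₀ = 0.4. z = (p̂ - p₀)/√(p₀(1-p₀)/n) = -1.768. Critical: ±2.576. Fail to reject H₀.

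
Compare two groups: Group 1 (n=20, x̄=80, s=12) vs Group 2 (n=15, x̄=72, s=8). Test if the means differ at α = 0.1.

Pooled sp = 10.49. t = 2.233, df = 33. Critical t = ±1.692. Reject H₀.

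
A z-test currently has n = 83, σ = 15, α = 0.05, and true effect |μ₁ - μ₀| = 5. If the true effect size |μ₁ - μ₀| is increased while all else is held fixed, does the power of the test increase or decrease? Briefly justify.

Power increases: a larger true effect increases the non-centrality λ = |μ₁ - μ₀|/(σ/√n).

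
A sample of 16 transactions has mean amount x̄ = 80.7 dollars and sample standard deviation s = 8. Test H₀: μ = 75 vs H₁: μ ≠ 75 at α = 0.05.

t = (x̄ - μ₀)/(s/√n) = (80.7 - 75)/(8/√16) = 2.85. df = 15, critical t = ±2.131. Reject H₀.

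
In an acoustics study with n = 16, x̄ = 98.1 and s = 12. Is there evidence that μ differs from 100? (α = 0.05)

t = (x̄ - μ₀)/(s/√n) = (98.1 - 100)/(12/√16) = -0.633. df = 15, critical t = ±2.131. Fail to reject H₀.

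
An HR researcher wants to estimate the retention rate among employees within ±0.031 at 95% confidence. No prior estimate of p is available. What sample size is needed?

Conservative approach: use p = 0.5 (maximizes p(1-p) = 0.25). n = z²(0.25)/E² = 1.96²×0.25/0.031² = 999.4 → n = 1000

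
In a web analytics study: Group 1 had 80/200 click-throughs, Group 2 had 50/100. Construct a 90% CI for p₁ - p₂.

p̂₁ = 0.4, p̂₂ = 0.5. Difference = -0.1. CI = (-0.2, 0.0)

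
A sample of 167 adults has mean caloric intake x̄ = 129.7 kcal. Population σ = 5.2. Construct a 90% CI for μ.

CI = x̄ ± z*(σ/√n) = 129.7 ± 1.645(5.2/√167) = 129.7 ± 0.66 = (129.04, 130.36)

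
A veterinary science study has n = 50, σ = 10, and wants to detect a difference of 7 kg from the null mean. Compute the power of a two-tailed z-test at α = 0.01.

SE = σ/√n = 10/√50 = 1.414. Non-centrality λ = d/SE = 7/1.414 = 4.95. Power ≈ Φ(λ - z_{α/2}) = Φ(4.95 - 2.576) = Φ(2.374) = 0.991.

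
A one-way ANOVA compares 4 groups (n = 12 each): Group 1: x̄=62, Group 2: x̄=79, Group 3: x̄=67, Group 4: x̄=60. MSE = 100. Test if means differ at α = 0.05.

Grand mean = 67.0. SS_between = 2616.0, MS_between = 872.0. F = 8.72, F_crit ≈ 2.816. Reject H₀.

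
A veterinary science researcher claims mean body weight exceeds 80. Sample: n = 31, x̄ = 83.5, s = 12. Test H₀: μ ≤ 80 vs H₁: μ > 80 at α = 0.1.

t = (83.5 - 80)/(12/√31) = 1.624, df = 30. Critical t = 1.31. Reject H₀.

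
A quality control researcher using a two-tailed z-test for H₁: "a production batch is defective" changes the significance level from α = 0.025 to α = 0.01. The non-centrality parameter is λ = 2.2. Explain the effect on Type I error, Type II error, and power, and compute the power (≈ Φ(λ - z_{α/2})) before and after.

Decreasing α from 0.025 to 0.01:
• Type I error rate decreases (α is the Type I rate by definition).
• Critical value moves from z_{α/2} = 2.241 to 2.576, so power = Φ(λ - z_{α/2}) goes from Φ(2.2 - 2.241) = 0.484 to Φ(2.2 - 2.576) = 0.353.
• Type II error rate β = 1 - power therefore increases (0.516 → 0.647).
Appropriate when false positives are costly — here, scrapping a good batch — wasted material and cost for no reason.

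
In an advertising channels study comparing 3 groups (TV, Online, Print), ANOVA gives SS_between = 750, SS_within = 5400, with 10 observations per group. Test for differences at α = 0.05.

df_between = 2, df_within = 27. F = MS_between/MS_within = 375.0/200.0 = 1.875. F_crit ≈ 3.354. Fail to reject H₀.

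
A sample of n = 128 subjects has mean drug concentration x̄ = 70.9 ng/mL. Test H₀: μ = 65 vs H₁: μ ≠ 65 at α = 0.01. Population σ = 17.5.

z = (x̄ - μ₀)/(σ/√n) = (70.9 - 65)/(17.5/√128) = 3.814. Critical value: ±2.576. Since |3.814| > 2.576, Reject H₀.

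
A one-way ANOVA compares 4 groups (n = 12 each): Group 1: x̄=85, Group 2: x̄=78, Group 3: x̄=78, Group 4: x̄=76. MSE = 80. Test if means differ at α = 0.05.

Grand mean = 79.25. SS_between = 561.0, MS_between = 187.0. F = 2.337, F_crit ≈ 2.816. Fail to reject H₀.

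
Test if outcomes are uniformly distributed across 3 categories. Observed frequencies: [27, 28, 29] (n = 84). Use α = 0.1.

Expected = 28 each. χ² = Σ(O-E)²/E = 0.071. df = 2, critical value = 4.605. Fail to reject H₀.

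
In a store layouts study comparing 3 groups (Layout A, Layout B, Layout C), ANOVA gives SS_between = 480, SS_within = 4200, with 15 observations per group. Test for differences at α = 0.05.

df_between = 2, df_within = 42. F = MS_between/MS_within = 240.0/100.0 = 2.4. F_crit ≈ 3.22. Fail to reject H₀.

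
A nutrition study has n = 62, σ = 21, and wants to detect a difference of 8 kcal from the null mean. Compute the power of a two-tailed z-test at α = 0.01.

SE = σ/√n = 21/√62 = 2.667. Non-centrality λ = d/SE = 8/2.667 = 3.0. Power ≈ Φ(λ - z_{α/2}) = Φ(3.0 - 2.576) = Φ(0.424) = 0.664.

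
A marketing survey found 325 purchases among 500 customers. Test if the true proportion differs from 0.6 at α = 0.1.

p̂ = 0.65, p₀ = 0.6. z = (p̂ - p₀)/√(p₀(1-p₀)/n) = 2.282. Critical: ±1.645. Reject H₀.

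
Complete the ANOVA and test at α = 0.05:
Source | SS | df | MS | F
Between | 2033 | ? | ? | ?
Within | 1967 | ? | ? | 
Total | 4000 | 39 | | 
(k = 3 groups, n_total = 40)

df_between = 2, df_within = 37. MS_between = 1016.5, MS_within = 53.16. F = 19.121, F_crit ≈ 3.252. Reject H₀.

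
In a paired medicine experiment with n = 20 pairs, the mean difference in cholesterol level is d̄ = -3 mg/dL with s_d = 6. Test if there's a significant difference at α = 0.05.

t = d̄/(s_d/√n) = -3/(6/√20) = -2.236. df = 19, critical t = ±2.093. Reject H₀.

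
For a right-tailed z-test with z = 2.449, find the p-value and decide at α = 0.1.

p = P(Z > 2.449) = 1 - Φ(2.449) ≈ 0.0072. Since p < 0.1, reject H₀ (significant) at α = 0.1.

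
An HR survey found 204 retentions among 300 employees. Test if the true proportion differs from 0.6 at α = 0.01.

p̂ = 0.68, p₀ = 0.6. z = (p̂ - p₀)/√(p₀(1-p₀)/n) = 2.828. Critical: ±2.576. Reject H₀.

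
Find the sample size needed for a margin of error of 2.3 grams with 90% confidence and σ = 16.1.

n = (z*σ/E)² = (1.645×16.1/2.3)² = 132.6 → n = 133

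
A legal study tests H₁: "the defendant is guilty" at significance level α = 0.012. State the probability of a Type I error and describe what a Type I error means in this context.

P(Type I error) = α = 0.012. A Type I error is rejecting H₀ when H₀ is actually true (false positive) — here, concluding that the defendant is guilty when in fact this is not the case. Consequence: convicting an innocent person.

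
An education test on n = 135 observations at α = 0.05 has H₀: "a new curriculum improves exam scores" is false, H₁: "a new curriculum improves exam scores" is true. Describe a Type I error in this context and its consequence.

Type I error: rejecting H₀ when it is true — concluding that a new curriculum improves exam scores when in fact it is not. Consequence: adopting a curriculum that gives no real benefit — disruption for nothing.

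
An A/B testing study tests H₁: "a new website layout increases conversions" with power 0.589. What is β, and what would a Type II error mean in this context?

β = 1 - power = 1 - 0.589 = 0.411. A Type II error is failing to reject H₀ when H₀ is false (false negative) — here, failing to conclude that a new website layout increases conversions when in fact it is true. Consequence: discarding a layout that would have improved conversions — lost revenue.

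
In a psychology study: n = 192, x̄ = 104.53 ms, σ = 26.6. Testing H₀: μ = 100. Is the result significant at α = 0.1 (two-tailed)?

z = (104.53 - 100)/(26.6/√192) = 2.36. Since |z| > 1.645, significant at α = 0.1.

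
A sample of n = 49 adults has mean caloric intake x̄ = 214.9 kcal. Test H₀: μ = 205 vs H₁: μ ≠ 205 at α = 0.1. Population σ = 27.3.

z = (x̄ - μ₀)/(σ/√n) = (214.9 - 205)/(27.3/√49) = 2.538. Critical value: ±1.645. Since |2.538| > 1.645, Reject H₀.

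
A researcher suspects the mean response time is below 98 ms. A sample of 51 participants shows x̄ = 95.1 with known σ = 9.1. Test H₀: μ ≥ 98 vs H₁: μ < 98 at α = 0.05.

z = -2.276. Critical value: -1.645. Reject H₀.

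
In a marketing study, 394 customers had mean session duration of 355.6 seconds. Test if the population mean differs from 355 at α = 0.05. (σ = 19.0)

z = (x̄ - μ₀)/(σ/√n) = (355.6 - 355)/(19.0/√394) = 0.627. Critical value: ±1.96. Since |0.627| ≤ 1.96, Fail to reject H₀.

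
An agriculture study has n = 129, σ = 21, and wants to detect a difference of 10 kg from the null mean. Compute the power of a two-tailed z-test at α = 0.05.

SE = σ/√n = 21/√129 = 1.849. Non-centrality λ = d/SE = 10/1.849 = 5.408. Power ≈ Φ(λ - z_{α/2}) = Φ(5.408 - 1.96) = Φ(3.448) = 1.0.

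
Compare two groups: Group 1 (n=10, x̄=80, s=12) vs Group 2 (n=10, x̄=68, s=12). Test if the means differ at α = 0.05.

Pooled sp = 12.0. t = 2.236, df = 18. Critical t = ±2.101. Reject H₀.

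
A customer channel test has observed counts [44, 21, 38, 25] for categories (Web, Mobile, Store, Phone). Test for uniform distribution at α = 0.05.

Expected = 32 each. χ² = Σ(O-E)²/E = 10.938. df = 3, critical value = 7.815. Reject H₀.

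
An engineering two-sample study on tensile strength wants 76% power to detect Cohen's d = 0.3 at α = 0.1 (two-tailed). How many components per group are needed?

z_{α/2} = 1.645, z_β = Φ⁻¹(0.76) = 0.706. For small effect (d = 0.3): n per group = 2(z_{α/2} + z_β)²/d² = 2(1.645 + 0.706)²/0.3² = 122.8 → 123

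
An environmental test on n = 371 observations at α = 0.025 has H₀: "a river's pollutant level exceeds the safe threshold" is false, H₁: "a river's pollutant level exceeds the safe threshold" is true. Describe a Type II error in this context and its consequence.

Type II error: failing to reject H₀ when it is false — concluding that a river's pollutant level exceeds the safe threshold is not supported when in fact it is. Consequence: allowing unsafe pollution to continue.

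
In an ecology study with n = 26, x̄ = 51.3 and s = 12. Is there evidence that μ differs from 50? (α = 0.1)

t = (x̄ - μ₀)/(s/√n) = (51.3 - 50)/(12/√26) = 0.552. df = 25, critical t = ±1.708. Fail to reject H₀.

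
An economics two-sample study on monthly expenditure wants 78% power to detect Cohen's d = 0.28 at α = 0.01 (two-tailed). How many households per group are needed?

z_{α/2} = 2.576, z_β = Φ⁻¹(0.78) = 0.772. For small effect (d = 0.28): n per group = 2(z_{α/2} + z_β)²/d² = 2(2.576 + 0.772)²/0.28² = 285.9 → 286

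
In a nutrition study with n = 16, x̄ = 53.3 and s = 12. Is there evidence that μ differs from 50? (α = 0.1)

t = (x̄ - μ₀)/(s/√n) = (53.3 - 50)/(12/√16) = 1.1. df = 15, critical t = ±1.753. Fail to reject H₀.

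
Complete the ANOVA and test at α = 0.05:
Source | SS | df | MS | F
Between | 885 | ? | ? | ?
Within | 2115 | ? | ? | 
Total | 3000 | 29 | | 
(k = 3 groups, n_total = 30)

df_between = 2, df_within = 27. MS_between = 442.5, MS_within = 78.33. F = 5.649, F_crit ≈ 3.354. Reject H₀.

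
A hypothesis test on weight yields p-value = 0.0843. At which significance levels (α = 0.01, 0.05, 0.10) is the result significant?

p = 0.0843. Significant at: α = 0.1.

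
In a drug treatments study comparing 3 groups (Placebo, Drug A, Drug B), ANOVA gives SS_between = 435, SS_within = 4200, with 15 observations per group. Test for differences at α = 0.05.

df_between = 2, df_within = 42. F = MS_between/MS_within = 217.5/100.0 = 2.175. F_crit ≈ 3.22. Fail to reject H₀.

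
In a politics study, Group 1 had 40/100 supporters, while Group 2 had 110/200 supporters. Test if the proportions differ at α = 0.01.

p̂₁ = 0.4, p̂₂ = 0.55, pooled p̂ = 0.5. z = -2.449. Critical: ±2.576. Fail to reject H₀.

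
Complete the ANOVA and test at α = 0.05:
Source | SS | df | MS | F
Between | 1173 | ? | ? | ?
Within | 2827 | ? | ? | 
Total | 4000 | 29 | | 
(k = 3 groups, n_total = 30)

df_between = 2, df_within = 27. MS_between = 586.5, MS_within = 104.7. F = 5.602, F_crit ≈ 3.354. Reject H₀.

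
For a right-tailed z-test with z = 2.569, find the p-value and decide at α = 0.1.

p = P(Z > 2.569) = 1 - Φ(2.569) ≈ 0.0051. Since p < 0.1, reject H₀ (significant) at α = 0.1.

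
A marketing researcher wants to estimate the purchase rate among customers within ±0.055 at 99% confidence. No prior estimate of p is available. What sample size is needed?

Conservative approach: use p = 0.5 (maximizes p(1-p) = 0.25). n = z²(0.25)/E² = 2.576²×0.25/0.055² = 548.4 → n = 549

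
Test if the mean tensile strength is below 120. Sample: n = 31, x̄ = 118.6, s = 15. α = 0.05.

t = (118.6 - 120)/(15/√31) = -0.52, df = 30. Critical t = -1.697. Fail to reject H₀.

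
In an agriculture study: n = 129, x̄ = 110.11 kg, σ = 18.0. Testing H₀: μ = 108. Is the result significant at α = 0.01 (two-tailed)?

z = (110.11 - 108)/(18.0/√129) = 1.331. Since |z| ≤ 2.576, not significant at α = 0.01.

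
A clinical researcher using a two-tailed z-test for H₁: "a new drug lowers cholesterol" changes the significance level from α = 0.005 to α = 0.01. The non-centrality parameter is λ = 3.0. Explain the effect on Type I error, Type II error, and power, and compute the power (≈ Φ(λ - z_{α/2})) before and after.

Increasing α from 0.005 to 0.01:
• Type I error rate increases (α is the Type I rate by definition).
• Critical value moves from z_{α/2} = 2.807 to 2.576, so power = Φ(λ - z_{α/2}) goes from Φ(3.0 - 2.807) = 0.577 to Φ(3.0 - 2.576) = 0.664.
• Type II error rate β = 1 - power therefore decreases (0.423 → 0.336).
Appropriate when false negatives are costly — here, shelving an effective drug — patients miss out on a treatment that would have helped.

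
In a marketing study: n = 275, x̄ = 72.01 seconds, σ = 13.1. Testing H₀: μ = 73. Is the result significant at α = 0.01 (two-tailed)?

z = (72.01 - 73)/(13.1/√275) = -1.253. Since |z| ≤ 2.576, not significant at α = 0.01.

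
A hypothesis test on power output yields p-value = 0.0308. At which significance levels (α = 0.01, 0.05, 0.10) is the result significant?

p = 0.0308. Significant at: α = 0.05, 0.1.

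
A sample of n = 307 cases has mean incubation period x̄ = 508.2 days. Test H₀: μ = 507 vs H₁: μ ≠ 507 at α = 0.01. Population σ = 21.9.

z = (x̄ - μ₀)/(σ/√n) = (508.2 - 507)/(21.9/√307) = 0.96. Critical value: ±2.576. Since |0.96| ≤ 2.576, Fail to reject H₀.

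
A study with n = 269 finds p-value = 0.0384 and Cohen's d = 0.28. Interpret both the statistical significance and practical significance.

Statistically significant (p = 0.0384 < 0.05). Cohen's d = 0.28 indicates a small effect size. Both statistical and practical significance should be considered.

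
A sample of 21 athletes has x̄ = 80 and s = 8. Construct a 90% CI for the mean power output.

CI = x̄ ± t*(s/√n) = 80 ± 1.725(8/√21) = (76.99, 83.01)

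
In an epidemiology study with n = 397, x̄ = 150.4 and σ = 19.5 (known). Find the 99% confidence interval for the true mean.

CI = x̄ ± z*(σ/√n) = 150.4 ± 2.576(19.5/√397) = 150.4 ± 2.52 = (147.88, 152.92)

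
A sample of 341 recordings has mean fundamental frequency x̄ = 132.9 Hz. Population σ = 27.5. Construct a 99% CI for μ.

CI = x̄ ± z*(σ/√n) = 132.9 ± 2.576(27.5/√341) = 132.9 ± 3.84 = (129.06, 136.74)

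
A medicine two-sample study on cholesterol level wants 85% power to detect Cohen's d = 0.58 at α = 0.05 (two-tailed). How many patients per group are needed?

z_{α/2} = 1.96, z_β = Φ⁻¹(0.85) = 1.036. For medium effect (d = 0.58): n per group = 2(z_{α/2} + z_β)²/d² = 2(1.96 + 1.036)²/0.58² = 53.4 → 54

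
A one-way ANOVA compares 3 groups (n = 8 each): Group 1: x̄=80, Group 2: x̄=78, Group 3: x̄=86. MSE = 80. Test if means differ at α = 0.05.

Grand mean = 81.33. SS_between = 277.33, MS_between = 138.67. F = 1.733, F_crit ≈ 3.467. Fail to reject H₀.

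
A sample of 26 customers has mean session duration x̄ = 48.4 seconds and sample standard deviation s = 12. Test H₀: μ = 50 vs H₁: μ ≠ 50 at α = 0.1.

t = (x̄ - μ₀)/(s/√n) = (48.4 - 50)/(12/√26) = -0.68. df = 25, critical t = ±1.708. Fail to reject H₀.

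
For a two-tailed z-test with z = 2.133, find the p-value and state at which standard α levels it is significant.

p = 2·P(Z > |2.133|) = 2·(1 - Φ(2.133)) ≈ 0.0329. Significant at α = 0.1; Significant at α = 0.05.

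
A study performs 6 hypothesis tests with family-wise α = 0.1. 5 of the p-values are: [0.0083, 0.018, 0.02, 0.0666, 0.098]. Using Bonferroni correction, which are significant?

Bonferroni α = 0.1/6 = 0.01667. Significant p-values: [0.0083]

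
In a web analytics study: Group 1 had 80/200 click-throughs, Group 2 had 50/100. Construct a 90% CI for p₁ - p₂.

p̂₁ = 0.4, p̂₂ = 0.5. Difference = -0.1. CI = (-0.2, 0.0)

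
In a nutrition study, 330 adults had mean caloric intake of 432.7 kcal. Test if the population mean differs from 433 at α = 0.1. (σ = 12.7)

z = (x̄ - μ₀)/(σ/√n) = (432.7 - 433)/(12.7/√330) = -0.429. Critical value: ±1.645. Since |-0.429| ≤ 1.645, Fail to reject H₀.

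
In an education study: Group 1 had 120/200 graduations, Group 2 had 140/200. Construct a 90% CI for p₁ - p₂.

p̂₁ = 0.6, p̂₂ = 0.7. Difference = -0.1. CI = (-0.178, -0.022)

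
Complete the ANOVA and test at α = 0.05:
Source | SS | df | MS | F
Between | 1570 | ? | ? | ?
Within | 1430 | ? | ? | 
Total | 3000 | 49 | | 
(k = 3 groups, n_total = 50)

df_between = 2, df_within = 47. MS_between = 785.0, MS_within = 30.43. F = 25.801, F_crit ≈ 3.195. Reject H₀.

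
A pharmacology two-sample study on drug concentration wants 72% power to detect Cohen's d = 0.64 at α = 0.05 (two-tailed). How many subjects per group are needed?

z_{α/2} = 1.96, z_β = Φ⁻¹(0.72) = 0.583. For medium effect (d = 0.64): n per group = 2(z_{α/2} + z_β)²/d² = 2(1.96 + 0.583)²/0.64² = 31.6 → 32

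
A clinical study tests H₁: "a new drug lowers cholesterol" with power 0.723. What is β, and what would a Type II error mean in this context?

β = 1 - power = 1 - 0.723 = 0.277. A Type II error is failing to reject H₀ when H₀ is false (false negative) — here, failing to conclude that a new drug lowers cholesterol when in fact it is true. Consequence: shelving an effective drug — patients miss out on a treatment that would have helped.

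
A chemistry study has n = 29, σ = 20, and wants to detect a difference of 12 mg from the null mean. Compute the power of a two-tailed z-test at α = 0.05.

SE = σ/√n = 20/√29 = 3.714. Non-centrality λ = d/SE = 12/3.714 = 3.231. Power ≈ Φ(λ - z_{α/2}) = Φ(3.231 - 1.96) = Φ(1.271) = 0.898.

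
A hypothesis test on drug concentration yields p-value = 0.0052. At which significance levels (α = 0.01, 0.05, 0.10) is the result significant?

p = 0.0052. Significant at: α = 0.01, 0.05, 0.1.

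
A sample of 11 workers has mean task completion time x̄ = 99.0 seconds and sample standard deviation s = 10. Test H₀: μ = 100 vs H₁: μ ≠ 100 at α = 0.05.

t = (x̄ - μ₀)/(s/√n) = (99.0 - 100)/(10/√11) = -0.332. df = 10, critical t = ±2.228. Fail to reject H₀.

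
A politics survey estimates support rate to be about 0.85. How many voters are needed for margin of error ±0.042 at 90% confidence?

n = z²p(1-p)/E² = 1.645²×0.85×0.15/0.042² = 195.6 → n = 196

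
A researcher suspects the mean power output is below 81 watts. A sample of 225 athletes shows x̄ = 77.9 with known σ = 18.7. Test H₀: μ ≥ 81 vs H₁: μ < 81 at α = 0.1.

z = -2.487. Critical value: -1.28. Reject H₀.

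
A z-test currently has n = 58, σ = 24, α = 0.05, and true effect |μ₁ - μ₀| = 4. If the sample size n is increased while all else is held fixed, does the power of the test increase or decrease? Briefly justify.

Power increases: a larger n shrinks the standard error σ/√n, moving the sampling distribution under H₁ further from the critical value.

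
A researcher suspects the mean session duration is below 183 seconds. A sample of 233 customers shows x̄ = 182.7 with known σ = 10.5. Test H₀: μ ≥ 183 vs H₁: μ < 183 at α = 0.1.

z = -0.436. Critical value: -1.28. Fail to reject H₀.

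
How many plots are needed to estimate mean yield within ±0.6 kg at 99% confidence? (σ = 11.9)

n = (z*σ/E)² = (2.576×11.9/0.6)² = 2610.3 → n = 2611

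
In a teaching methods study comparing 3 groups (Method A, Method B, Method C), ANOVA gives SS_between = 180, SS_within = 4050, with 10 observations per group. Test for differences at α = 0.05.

df_between = 2, df_within = 27. F = MS_between/MS_within = 90.0/150.0 = 0.6. F_crit ≈ 3.354. Fail to reject H₀.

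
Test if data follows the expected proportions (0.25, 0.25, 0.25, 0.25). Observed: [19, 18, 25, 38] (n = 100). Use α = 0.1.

Expected: [25.0, 25.0, 25.0, 25.0]. χ² = 10.16. df = 3, critical = 6.251. Reject H₀.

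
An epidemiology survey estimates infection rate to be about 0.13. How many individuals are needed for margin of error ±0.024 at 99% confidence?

n = z²p(1-p)/E² = 2.576²×0.13×0.87/0.024² = 1303.0 → n = 1303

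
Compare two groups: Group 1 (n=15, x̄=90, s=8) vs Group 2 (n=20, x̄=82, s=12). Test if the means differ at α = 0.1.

Pooled sp = 10.49. t = 2.233, df = 33. Critical t = ±1.692. Reject H₀.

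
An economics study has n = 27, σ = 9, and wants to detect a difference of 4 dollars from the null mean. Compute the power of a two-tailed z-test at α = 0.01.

SE = σ/√n = 9/√27 = 1.732. Non-centrality λ = d/SE = 4/1.732 = 2.309. Power ≈ Φ(λ - z_{α/2}) = Φ(2.309 - 2.576) = Φ(-0.267) = 0.395.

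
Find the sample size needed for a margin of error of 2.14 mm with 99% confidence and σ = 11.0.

n = (z*σ/E)² = (2.576×11.0/2.14)² = 175.3 → n = 176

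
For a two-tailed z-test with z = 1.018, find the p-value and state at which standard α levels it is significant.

p = 2·P(Z > |1.018|) = 2·(1 - Φ(1.018)) ≈ 0.3087. Not significant at any standard level.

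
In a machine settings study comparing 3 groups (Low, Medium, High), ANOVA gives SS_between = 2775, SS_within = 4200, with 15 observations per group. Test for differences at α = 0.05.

df_between = 2, df_within = 42. F = MS_between/MS_within = 1387.5/100.0 = 13.875. F_crit ≈ 3.22. Reject H₀. At least one mean differs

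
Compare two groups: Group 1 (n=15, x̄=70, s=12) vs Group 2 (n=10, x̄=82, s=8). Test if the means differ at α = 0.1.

Pooled sp = 10.62. t = -2.769, df = 23. Critical t = ±1.714. Reject H₀.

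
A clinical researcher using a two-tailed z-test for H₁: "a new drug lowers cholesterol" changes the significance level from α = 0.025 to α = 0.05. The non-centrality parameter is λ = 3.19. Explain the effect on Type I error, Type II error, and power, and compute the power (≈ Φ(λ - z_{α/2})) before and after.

Increasing α from 0.025 to 0.05:
• Type I error rate increases (α is the Type I rate by definition).
• Critical value moves from z_{α/2} = 2.241 to 1.96, so power = Φ(λ - z_{α/2}) goes from Φ(3.19 - 2.241) = 0.829 to Φ(3.19 - 1.96) = 0.891.
• Type II error rate β = 1 - power therefore decreases (0.171 → 0.109).
Appropriate when false negatives are costly — here, shelving an effective drug — patients miss out on a treatment that would have helped.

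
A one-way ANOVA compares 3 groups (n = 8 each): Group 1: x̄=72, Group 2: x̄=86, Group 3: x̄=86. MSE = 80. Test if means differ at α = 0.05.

Grand mean = 81.33. SS_between = 1045.33, MS_between = 522.67. F = 6.533, F_crit ≈ 3.467. Reject H₀.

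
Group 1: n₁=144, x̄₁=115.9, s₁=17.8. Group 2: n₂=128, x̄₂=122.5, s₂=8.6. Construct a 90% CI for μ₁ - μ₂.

Difference = -6.6. SE = √(17.8²/144 + 8.6²/128) = 1.667. CI = (-9.34, -3.86)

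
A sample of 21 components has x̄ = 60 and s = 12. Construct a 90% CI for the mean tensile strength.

CI = x̄ ± t*(s/√n) = 60 ± 1.725(12/√21) = (55.48, 64.52)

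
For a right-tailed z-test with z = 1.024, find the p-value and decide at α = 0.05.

p = P(Z > 1.024) = 1 - Φ(1.024) ≈ 0.1529. Since p ≥ 0.05, fail to reject H₀ (not significant) at α = 0.05.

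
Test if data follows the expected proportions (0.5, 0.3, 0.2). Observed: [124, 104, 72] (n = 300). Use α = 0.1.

Expected: [150.0, 90.0, 60.0]. χ² = 9.084. df = 2, critical = 4.605. Reject H₀.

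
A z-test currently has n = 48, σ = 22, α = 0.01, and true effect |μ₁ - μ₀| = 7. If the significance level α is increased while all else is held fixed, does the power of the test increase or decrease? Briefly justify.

Power increases: a larger α lowers the critical value, so more of the H₁ sampling distribution falls in the rejection region.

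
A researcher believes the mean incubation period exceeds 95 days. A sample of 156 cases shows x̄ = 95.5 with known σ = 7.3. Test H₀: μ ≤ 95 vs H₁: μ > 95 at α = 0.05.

z = 0.855. Critical value: 1.645. Fail to reject H₀.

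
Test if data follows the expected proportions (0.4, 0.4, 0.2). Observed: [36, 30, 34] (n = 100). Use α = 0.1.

Expected: [40.0, 40.0, 20.0]. χ² = 12.7. df = 2, critical = 4.605. Reject H₀.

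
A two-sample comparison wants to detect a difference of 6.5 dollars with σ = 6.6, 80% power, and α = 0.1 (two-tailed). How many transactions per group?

n per group = 2(z_α/2 + z_β)²σ²/d² = 2×(1.645 + 0.84)²×6.6²/6.5² = 12.7 → n = 13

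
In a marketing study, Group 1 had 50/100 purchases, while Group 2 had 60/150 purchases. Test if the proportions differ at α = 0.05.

p̂₁ = 0.5, p̂₂ = 0.4, pooled p̂ = 0.44. z = 1.56. Critical: ±1.96. Fail to reject H₀.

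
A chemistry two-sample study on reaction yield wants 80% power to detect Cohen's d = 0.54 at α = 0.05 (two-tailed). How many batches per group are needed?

z_{α/2} = 1.96, z_β = Φ⁻¹(0.8) = 0.842. For medium effect (d = 0.54): n per group = 2(z_{α/2} + z_β)²/d² = 2(1.96 + 0.842)²/0.54² = 53.8 → 54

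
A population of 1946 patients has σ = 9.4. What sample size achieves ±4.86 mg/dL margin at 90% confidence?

Without FPC: n₀ = (1.645×9.4/4.86)² = 10.123. With FPC: n = n₀N/(n₀+N-1) = 10.1 → n = 11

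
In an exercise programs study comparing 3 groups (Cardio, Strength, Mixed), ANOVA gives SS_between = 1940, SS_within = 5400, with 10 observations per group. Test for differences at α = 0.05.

df_between = 2, df_within = 27. F = MS_between/MS_within = 970.0/200.0 = 4.85. F_crit ≈ 3.354. Reject H₀. At least one mean differs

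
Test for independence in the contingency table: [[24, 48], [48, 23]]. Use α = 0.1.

χ² = 16.797. df = 1, critical = 2.706. Reject H₀. Variables are dependent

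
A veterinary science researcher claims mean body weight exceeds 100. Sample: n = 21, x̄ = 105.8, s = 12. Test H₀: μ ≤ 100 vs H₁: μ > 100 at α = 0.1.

t = (105.8 - 100)/(12/√21) = 2.215, df = 20. Critical t = 1.325. Reject H₀.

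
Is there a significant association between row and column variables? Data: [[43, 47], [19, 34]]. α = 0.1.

χ² = 1.933. df = 1, critical = 2.706. Fail to reject H₀. No evidence of dependence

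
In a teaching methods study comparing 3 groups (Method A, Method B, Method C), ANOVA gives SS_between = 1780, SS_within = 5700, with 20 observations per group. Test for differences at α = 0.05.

df_between = 2, df_within = 57. F = MS_between/MS_within = 890.0/100.0 = 8.9. F_crit ≈ 3.159. Reject H₀. At least one mean differs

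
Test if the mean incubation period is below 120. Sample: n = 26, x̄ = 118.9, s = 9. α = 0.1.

t = (118.9 - 120)/(9/√26) = -0.623, df = 25. Critical t = -1.316. Fail to reject H₀.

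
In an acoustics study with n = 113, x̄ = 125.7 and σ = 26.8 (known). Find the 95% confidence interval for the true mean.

CI = x̄ ± z*(σ/√n) = 125.7 ± 1.96(26.8/√113) = 125.7 ± 4.94 = (120.76, 130.64)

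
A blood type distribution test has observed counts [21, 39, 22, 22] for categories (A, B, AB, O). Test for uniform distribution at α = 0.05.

Expected = 26 each. χ² = Σ(O-E)²/E = 8.692. df = 3, critical value = 7.815. Reject H₀.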